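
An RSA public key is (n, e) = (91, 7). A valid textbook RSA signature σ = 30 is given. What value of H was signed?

30

σ^2 ≡ 30^2 = 900 ≡ 81
σ^4 ≡ 81^2 = 6561 ≡ 9
7 = 4 + 2 + 1, so σ^7 ≡ 9·81·30 ≡ 30 (mod 91)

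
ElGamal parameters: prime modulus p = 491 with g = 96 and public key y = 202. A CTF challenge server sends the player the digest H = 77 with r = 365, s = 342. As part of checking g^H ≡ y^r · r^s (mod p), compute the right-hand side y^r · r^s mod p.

268

Squares mod 491: 202^1≡202, 202^2≡51, 202^4≡146, 202^8≡203, 202^16≡456, 202^32≡243, 202^64≡129, 202^128≡438, 202^256≡354
365 = 256 + 64 + 32 + 8 + 4 + 1, so 202^365 ≡ 354·129·243·203·146·202 ≡ 380 (mod 491)
Squares mod 491: 365^1≡365, 365^2≡164, 365^4≡382, 365^8≡97, 365^16≡80, 365^32≡17, 365^64≡289, 365^128≡51, 365^256≡146
342 = 256 + 64 + 16 + 4 + 2, so 365^342 ≡ 146·289·80·382·164 ≡ 378 (mod 491)
y^r · r^s ≡ 380·378 = 143640 ≡ 268 (mod 491)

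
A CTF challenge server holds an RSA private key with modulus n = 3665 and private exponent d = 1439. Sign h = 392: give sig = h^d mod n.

h^1439 mod 3665 = 2223

2223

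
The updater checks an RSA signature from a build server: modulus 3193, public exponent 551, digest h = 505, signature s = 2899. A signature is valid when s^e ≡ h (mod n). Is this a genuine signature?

Squares mod 3193: s^1≡2899, s^2≡225, s^4≡2730, s^8≡438, s^16≡264, s^32≡2643, s^64≡2358, s^128≡1151, s^256≡2899, s^512≡225
551 = 512 + 32 + 4 + 2 + 1, so s^551 ≡ 225·2643·2730·225·2899 ≡ 667 (mod 3193)
667 ≠ 505, so verification fails.

forged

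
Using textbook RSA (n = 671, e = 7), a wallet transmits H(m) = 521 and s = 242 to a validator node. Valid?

no

Squares mod 671: s^1≡242, s^2≡187, s^4≡77
7 = 4 + 2 + 1, so s^7 ≡ 77·187·242 ≡ 55 (mod 671)
The recovered value 55 does not match the digest 521.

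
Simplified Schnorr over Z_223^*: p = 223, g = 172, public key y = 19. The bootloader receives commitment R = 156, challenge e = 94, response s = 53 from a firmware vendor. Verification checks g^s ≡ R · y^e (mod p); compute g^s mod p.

73

172^2 = 29584 ≡ 148
172^4 ≡ 148^2 = 21904 ≡ 50
172^8 ≡ 50^2 = 2500 ≡ 47
172^16 ≡ 47^2 = 2209 ≡ 202
172^32 ≡ 202^2 = 40804 ≡ 218
53 = 32 + 16 + 4 + 1, so 172^53 ≡ 218·202·50·172 ≡ 73 (mod 223)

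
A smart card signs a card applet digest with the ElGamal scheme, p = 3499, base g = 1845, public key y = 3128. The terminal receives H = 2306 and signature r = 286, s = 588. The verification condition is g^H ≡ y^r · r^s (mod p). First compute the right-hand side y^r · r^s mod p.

Squares mod 3499: 3128^1≡3128, 3128^2≡1180, 3128^4≡3297, 3128^8≡2315, 3128^16≡2256, 3128^32≡1990, 3128^64≡2731, 3128^128≡1992, 3128^256≡198
286 = 256 + 16 + 8 + 4 + 2, so 3128^286 ≡ 198·2256·2315·3297·1180 ≡ 156 (mod 3499)
Squares mod 3499: 286^1≡286, 286^2≡1319, 286^4≡758, 286^8≡728, 286^16≡1635, 286^32≡3488, 286^64≡121, 286^128≡645, 286^256≡3143, 286^512≡772
588 = 512 + 64 + 8 + 4, so 286^588 ≡ 772·121·728·758 ≡ 2406 (mod 3499)
y^r · r^s ≡ 156·2406 = 375336 ≡ 943 (mod 3499)

943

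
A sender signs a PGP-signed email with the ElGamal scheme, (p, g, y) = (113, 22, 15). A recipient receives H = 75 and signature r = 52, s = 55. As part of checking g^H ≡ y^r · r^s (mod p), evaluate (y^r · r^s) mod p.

Squares mod 113: 15^1≡15, 15^2≡112, 15^4≡1, 15^8≡1, 15^16≡1, 15^32≡1
52 = 32 + 16 + 4, so 15^52 ≡ 1·1·1 ≡ 1 (mod 113)
Squares mod 113: 52^1≡52, 52^2≡105, 52^4≡64, 52^8≡28, 52^16≡106, 52^32≡49
55 = 32 + 16 + 4 + 2 + 1, so 52^55 ≡ 49·106·64·105·52 ≡ 50 (mod 113)
y^r · r^s ≡ 1·50 = 50 ≡ 50 (mod 113)

50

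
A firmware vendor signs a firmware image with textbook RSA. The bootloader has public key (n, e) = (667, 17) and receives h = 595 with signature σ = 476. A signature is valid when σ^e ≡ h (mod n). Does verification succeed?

σ^17 mod 667 = 418
418 ≠ 595, so verification fails.

fails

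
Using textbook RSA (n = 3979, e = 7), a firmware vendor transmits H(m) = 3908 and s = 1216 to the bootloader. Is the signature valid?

valid

s^7 mod 3979 = 3908
s^7 mod 3979 = 3908 matches H(m).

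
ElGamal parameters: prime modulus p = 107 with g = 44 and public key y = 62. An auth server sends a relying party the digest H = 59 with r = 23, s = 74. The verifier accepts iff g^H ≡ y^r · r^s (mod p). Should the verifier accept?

accept

Left side g^H mod p:
Squares mod 107: 44^1≡44, 44^2≡10, 44^4≡100, 44^8≡49, 44^16≡47, 44^32≡69
59 = 32 + 16 + 8 + 2 + 1, so 44^59 ≡ 69·47·49·10·44 ≡ 37 (mod 107)
Right side y^r · r^s mod p:
Squares mod 107: 62^1≡62, 62^2≡99, 62^4≡64, 62^8≡30, 62^16≡44
23 = 16 + 4 + 2 + 1, so 62^23 ≡ 44·64·99·62 ≡ 42 (mod 107)
Squares mod 107: 23^1≡23, 23^2≡101, 23^4≡36, 23^8≡12, 23^16≡37, 23^32≡85, 23^64≡56
74 = 64 + 8 + 2, so 23^74 ≡ 56·12·101 ≡ 34 (mod 107)
42·34 = 1428 ≡ 37 (mod 107)
37 ≡ 37 (mod 107), so the signature is genuine.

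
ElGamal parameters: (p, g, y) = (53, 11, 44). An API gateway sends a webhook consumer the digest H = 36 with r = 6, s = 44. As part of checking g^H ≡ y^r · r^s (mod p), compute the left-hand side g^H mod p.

44

Squares mod 53: 11^1≡11, 11^2≡15, 11^4≡13, 11^8≡10, 11^16≡47, 11^32≡36
36 = 32 + 4, so 11^36 ≡ 36·13 ≡ 44 (mod 53)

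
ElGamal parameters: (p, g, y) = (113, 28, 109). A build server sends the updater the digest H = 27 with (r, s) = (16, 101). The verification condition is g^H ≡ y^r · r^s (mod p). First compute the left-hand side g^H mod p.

109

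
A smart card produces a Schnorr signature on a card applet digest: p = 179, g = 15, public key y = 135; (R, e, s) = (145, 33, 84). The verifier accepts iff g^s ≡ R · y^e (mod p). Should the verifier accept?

g^s mod p:
15^2 = 225 ≡ 46
15^4 ≡ 46^2 = 2116 ≡ 147
15^8 ≡ 147^2 = 21609 ≡ 129
15^16 ≡ 129^2 = 16641 ≡ 173
15^32 ≡ 173^2 = 29929 ≡ 36
15^64 ≡ 36^2 = 1296 ≡ 43
84 = 64 + 16 + 4, so 15^84 ≡ 43·173·147 ≡ 22 (mod 179)
R · y^e mod p:
135^2 = 18225 ≡ 146
135^4 ≡ 146^2 = 21316 ≡ 15
135^8 ≡ 15^2 = 225 ≡ 46
135^16 ≡ 46^2 = 2116 ≡ 147
135^32 ≡ 147^2 = 21609 ≡ 129
33 = 32 + 1, so 135^33 ≡ 129·135 ≡ 52 (mod 179)
145·52 = 7540 ≡ 22 (mod 179)
22 ≡ 22 (mod 179); signature holds.

accept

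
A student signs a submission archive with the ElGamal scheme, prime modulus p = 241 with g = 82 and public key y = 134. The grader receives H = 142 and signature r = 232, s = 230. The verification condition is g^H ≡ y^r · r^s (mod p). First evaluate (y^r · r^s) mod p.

122

Squares mod 241: 134^1≡134, 134^2≡122, 134^4≡183, 134^8≡231, 134^16≡100, 134^32≡119, 134^64≡183, 134^128≡231
232 = 128 + 64 + 32 + 8, so 134^232 ≡ 231·183·119·231 ≡ 24 (mod 241)
Squares mod 241: 232^1≡232, 232^2≡81, 232^4≡54, 232^8≡24, 232^16≡94, 232^32≡160, 232^64≡54, 232^128≡24
230 = 128 + 64 + 32 + 4 + 2, so 232^230 ≡ 24·54·160·54·81 ≡ 226 (mod 241)
y^r · r^s ≡ 24·226 = 5424 ≡ 122 (mod 241)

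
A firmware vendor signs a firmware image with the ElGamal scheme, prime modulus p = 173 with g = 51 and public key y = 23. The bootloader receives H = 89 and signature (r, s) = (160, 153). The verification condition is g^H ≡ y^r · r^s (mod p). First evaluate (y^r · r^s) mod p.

23^2 = 529 ≡ 10
23^4 ≡ 10^2 = 100
23^8 ≡ 100^2 = 10000 ≡ 139
23^16 ≡ 139^2 = 19321 ≡ 118
23^32 ≡ 118^2 = 13924 ≡ 84
23^64 ≡ 84^2 = 7056 ≡ 136
23^128 ≡ 136^2 = 18496 ≡ 158
160 = 128 + 32, so 23^160 ≡ 158·84 ≡ 124 (mod 173)
160^2 = 25600 ≡ 169
160^4 ≡ 169^2 = 28561 ≡ 16
160^8 ≡ 16^2 = 256 ≡ 83
160^16 ≡ 83^2 = 6889 ≡ 142
160^32 ≡ 142^2 = 20164 ≡ 96
160^64 ≡ 96^2 = 9216 ≡ 47
160^128 ≡ 47^2 = 2209 ≡ 133
153 = 128 + 16 + 8 + 1, so 160^153 ≡ 133·142·83·160 ≡ 22 (mod 173)
y^r · r^s ≡ 124·22 = 2728 ≡ 133 (mod 173)

133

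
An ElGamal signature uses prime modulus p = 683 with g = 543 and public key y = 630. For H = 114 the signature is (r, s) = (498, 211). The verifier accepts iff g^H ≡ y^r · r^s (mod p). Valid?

no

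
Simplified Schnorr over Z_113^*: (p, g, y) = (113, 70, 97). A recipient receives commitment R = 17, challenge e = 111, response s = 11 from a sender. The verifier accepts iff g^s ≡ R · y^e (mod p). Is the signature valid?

g^s mod p:
70^2 = 4900 ≡ 41
70^4 ≡ 41^2 = 1681 ≡ 99
70^8 ≡ 99^2 = 9801 ≡ 83
11 = 8 + 2 + 1, so 70^11 ≡ 83·41·70 ≡ 6 (mod 113)
R · y^e mod p:
97^2 = 9409 ≡ 30
97^4 ≡ 30^2 = 900 ≡ 109
97^8 ≡ 109^2 = 11881 ≡ 16
97^16 ≡ 16^2 = 256 ≡ 30
97^32 ≡ 30^2 = 900 ≡ 109
97^64 ≡ 109^2 = 11881 ≡ 16
111 = 64 + 32 + 8 + 4 + 2 + 1, so 97^111 ≡ 16·109·16·109·30·97 ≡ 7 (mod 113)
17·7 = 119 ≡ 6 (mod 113)
6 ≡ 6 (mod 113); signature holds.

valid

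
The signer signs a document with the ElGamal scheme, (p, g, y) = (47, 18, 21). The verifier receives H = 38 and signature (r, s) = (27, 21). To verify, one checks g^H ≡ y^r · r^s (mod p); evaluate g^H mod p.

18^2 = 324 ≡ 42
18^4 ≡ 42^2 = 1764 ≡ 25
18^8 ≡ 25^2 = 625 ≡ 14
18^16 ≡ 14^2 = 196 ≡ 8
18^32 ≡ 8^2 = 64 ≡ 17
38 = 32 + 4 + 2, so 18^38 ≡ 17·25·42 ≡ 37 (mod 47)

37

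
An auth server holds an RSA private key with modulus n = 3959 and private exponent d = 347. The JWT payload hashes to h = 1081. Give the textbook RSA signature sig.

1716

h^347 mod 3959 = 1716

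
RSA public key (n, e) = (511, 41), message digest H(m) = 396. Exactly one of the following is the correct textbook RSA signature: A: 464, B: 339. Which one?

A

Candidate A: 464^2 = 215296 ≡ 165; 464^4 ≡ 165^2 = 27225 ≡ 142; 464^8 ≡ 142^2 = 20164 ≡ 235; 464^16 ≡ 235^2 = 55225 ≡ 37; 464^32 ≡ 37^2 = 1369 ≡ 347; 41 = 32 + 8 + 1, so 464^41 ≡ 347·235·464 ≡ 396 (mod 511)
  → matches H(m) = 396
Candidate B: 339^2 = 114921 ≡ 457; 339^4 ≡ 457^2 = 208849 ≡ 361; 339^8 ≡ 361^2 = 130321 ≡ 16; 339^16 ≡ 16^2 = 256; 339^32 ≡ 256^2 = 65536 ≡ 128; 41 = 32 + 8 + 1, so 339^41 ≡ 128·16·339 ≡ 334 (mod 511)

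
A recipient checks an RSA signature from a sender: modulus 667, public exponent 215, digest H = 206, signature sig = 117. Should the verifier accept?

sig^2 ≡ 117^2 = 13689 ≡ 349
sig^4 ≡ 349^2 = 121801 ≡ 407
sig^8 ≡ 407^2 = 165649 ≡ 233
sig^16 ≡ 233^2 = 54289 ≡ 262
sig^32 ≡ 262^2 = 68644 ≡ 610
sig^64 ≡ 610^2 = 372100 ≡ 581
sig^128 ≡ 581^2 = 337561 ≡ 59
215 = 128 + 64 + 16 + 4 + 2 + 1, so sig^215 ≡ 59·581·262·407·349·117 ≡ 639 (mod 667)
639 ≠ 206, so verification fails.

reject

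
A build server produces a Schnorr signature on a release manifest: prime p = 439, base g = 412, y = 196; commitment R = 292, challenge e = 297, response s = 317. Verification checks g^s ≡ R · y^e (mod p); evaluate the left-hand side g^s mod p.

9

412^317 mod 439 = 9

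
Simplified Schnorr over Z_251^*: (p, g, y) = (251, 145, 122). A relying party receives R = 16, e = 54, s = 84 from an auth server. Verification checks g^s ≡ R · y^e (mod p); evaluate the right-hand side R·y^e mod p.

233

122^2 = 14884 ≡ 75
122^4 ≡ 75^2 = 5625 ≡ 103
122^8 ≡ 103^2 = 10609 ≡ 67
122^16 ≡ 67^2 = 4489 ≡ 222
122^32 ≡ 222^2 = 49284 ≡ 88
54 = 32 + 16 + 4 + 2, so 122^54 ≡ 88·222·103·75 ≡ 93 (mod 251)
R · y^e ≡ 16·93 = 1488 ≡ 233 (mod 251)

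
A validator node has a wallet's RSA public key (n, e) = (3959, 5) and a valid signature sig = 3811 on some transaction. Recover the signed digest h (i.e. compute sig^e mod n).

Squares mod 3959: sig^1≡3811, sig^2≡2109, sig^4≡1924
5 = 4 + 1, so sig^5 ≡ 1924·3811 ≡ 296 (mod 3959)

296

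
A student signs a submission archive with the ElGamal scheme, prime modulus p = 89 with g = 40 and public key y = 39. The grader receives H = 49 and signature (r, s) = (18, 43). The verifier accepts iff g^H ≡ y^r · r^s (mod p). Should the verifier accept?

Left side g^H mod p:
Squares mod 89: 40^1≡40, 40^2≡87, 40^4≡4, 40^8≡16, 40^16≡78, 40^32≡32
49 = 32 + 16 + 1, so 40^49 ≡ 32·78·40 ≡ 71 (mod 89)
Right side y^r · r^s mod p:
Squares mod 89: 39^1≡39, 39^2≡8, 39^4≡64, 39^8≡2, 39^16≡4
18 = 16 + 2, so 39^18 ≡ 4·8 ≡ 32 (mod 89)
Squares mod 89: 18^1≡18, 18^2≡57, 18^4≡45, 18^8≡67, 18^16≡39, 18^32≡8
43 = 32 + 8 + 2 + 1, so 18^43 ≡ 8·67·57·18 ≡ 5 (mod 89)
32·5 = 160 ≡ 71 (mod 89)
71 ≡ 71 (mod 89), so the signature is genuine.

accept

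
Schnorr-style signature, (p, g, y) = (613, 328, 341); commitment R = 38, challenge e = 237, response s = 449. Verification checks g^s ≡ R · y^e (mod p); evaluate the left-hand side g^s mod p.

390

328^2 = 107584 ≡ 309
328^4 ≡ 309^2 = 95481 ≡ 466
328^8 ≡ 466^2 = 217156 ≡ 154
328^16 ≡ 154^2 = 23716 ≡ 422
328^32 ≡ 422^2 = 178084 ≡ 314
328^64 ≡ 314^2 = 98596 ≡ 516
328^128 ≡ 516^2 = 266256 ≡ 214
328^256 ≡ 214^2 = 45796 ≡ 434
449 = 256 + 128 + 64 + 1, so 328^449 ≡ 434·214·516·328 ≡ 390 (mod 613)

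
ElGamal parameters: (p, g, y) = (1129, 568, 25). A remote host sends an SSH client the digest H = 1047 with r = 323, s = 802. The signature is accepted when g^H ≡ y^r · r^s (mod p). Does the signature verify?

verifies

Left side g^H mod p:
568^2 = 322624 ≡ 859
568^4 ≡ 859^2 = 737881 ≡ 644
568^8 ≡ 644^2 = 414736 ≡ 393
568^16 ≡ 393^2 = 154449 ≡ 905
568^32 ≡ 905^2 = 819025 ≡ 500
568^64 ≡ 500^2 = 250000 ≡ 491
568^128 ≡ 491^2 = 241081 ≡ 604
568^256 ≡ 604^2 = 364816 ≡ 149
568^512 ≡ 149^2 = 22201 ≡ 750
568^1024 ≡ 750^2 = 562500 ≡ 258
1047 = 1024 + 16 + 4 + 2 + 1, so 568^1047 ≡ 258·905·644·859·568 ≡ 276 (mod 1129)
Right side y^r · r^s mod p:
25^2 = 625
25^4 ≡ 625^2 = 390625 ≡ 1120
25^8 ≡ 1120^2 = 1254400 ≡ 81
25^16 ≡ 81^2 = 6561 ≡ 916
25^32 ≡ 916^2 = 839056 ≡ 209
25^64 ≡ 209^2 = 43681 ≡ 779
25^128 ≡ 779^2 = 606841 ≡ 568
25^256 ≡ 568^2 = 322624 ≡ 859
323 = 256 + 64 + 2 + 1, so 25^323 ≡ 859·779·625·25 ≡ 979 (mod 1129)
323^2 = 104329 ≡ 461
323^4 ≡ 461^2 = 212521 ≡ 269
323^8 ≡ 269^2 = 72361 ≡ 105
323^16 ≡ 105^2 = 11025 ≡ 864
323^32 ≡ 864^2 = 746496 ≡ 227
323^64 ≡ 227^2 = 51529 ≡ 724
323^128 ≡ 724^2 = 524176 ≡ 320
323^256 ≡ 320^2 = 102400 ≡ 790
323^512 ≡ 790^2 = 624100 ≡ 892
802 = 512 + 256 + 32 + 2, so 323^802 ≡ 892·790·227·461 ≡ 1082 (mod 1129)
979·1082 = 1059278 ≡ 276 (mod 1129)
276 ≡ 276 (mod 1129), so the signature is genuine.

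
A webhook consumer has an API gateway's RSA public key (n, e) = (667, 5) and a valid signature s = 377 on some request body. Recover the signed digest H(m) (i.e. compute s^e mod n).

261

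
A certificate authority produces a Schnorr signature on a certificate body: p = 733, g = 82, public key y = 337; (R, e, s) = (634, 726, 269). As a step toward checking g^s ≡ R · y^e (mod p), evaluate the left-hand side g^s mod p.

82^269 mod 733 = 603

603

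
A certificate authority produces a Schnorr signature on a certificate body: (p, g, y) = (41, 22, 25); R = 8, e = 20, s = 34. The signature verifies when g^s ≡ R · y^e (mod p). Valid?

no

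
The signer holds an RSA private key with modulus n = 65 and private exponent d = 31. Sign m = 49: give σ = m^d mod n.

49

m^2 ≡ 49^2 = 2401 ≡ 61
m^4 ≡ 61^2 = 3721 ≡ 16
m^8 ≡ 16^2 = 256 ≡ 61
m^16 ≡ 61^2 = 3721 ≡ 16
31 = 16 + 8 + 4 + 2 + 1, so m^31 ≡ 16·61·16·61·49 ≡ 49 (mod 65)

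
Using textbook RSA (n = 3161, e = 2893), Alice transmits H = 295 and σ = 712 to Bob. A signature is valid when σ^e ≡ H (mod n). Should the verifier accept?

σ^2 ≡ 712^2 = 506944 ≡ 1184
σ^4 ≡ 1184^2 = 1401856 ≡ 1533
σ^8 ≡ 1533^2 = 2350089 ≡ 1466
σ^16 ≡ 1466^2 = 2149156 ≡ 2837
σ^32 ≡ 2837^2 = 8048569 ≡ 663
σ^64 ≡ 663^2 = 439569 ≡ 190
σ^128 ≡ 190^2 = 36100 ≡ 1329
σ^256 ≡ 1329^2 = 1766241 ≡ 2403
σ^512 ≡ 2403^2 = 5774409 ≡ 2423
σ^1024 ≡ 2423^2 = 5870929 ≡ 952
σ^2048 ≡ 952^2 = 906304 ≡ 2258
2893 = 2048 + 512 + 256 + 64 + 8 + 4 + 1, so σ^2893 ≡ 2258·2423·2403·190·1466·1533·712 ≡ 1648 (mod 3161)
1648 ≠ 295, so verification fails.

reject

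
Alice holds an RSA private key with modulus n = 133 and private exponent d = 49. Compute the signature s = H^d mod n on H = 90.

97

H^2 ≡ 90^2 = 8100 ≡ 120
H^4 ≡ 120^2 = 14400 ≡ 36
H^8 ≡ 36^2 = 1296 ≡ 99
H^16 ≡ 99^2 = 9801 ≡ 92
H^32 ≡ 92^2 = 8464 ≡ 85
49 = 32 + 16 + 1, so H^49 ≡ 85·92·90 ≡ 97 (mod 133)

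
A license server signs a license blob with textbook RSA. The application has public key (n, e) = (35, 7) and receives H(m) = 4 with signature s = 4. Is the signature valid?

Squares mod 35: s^1≡4, s^2≡16, s^4≡11
7 = 4 + 2 + 1, so s^7 ≡ 11·16·4 ≡ 4 (mod 35)
4 = H(m), so the signature checks out.

valid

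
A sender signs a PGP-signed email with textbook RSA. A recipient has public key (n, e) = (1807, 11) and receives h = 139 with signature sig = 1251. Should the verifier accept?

accept

sig^2 ≡ 1251^2 = 1565001 ≡ 139
sig^4 ≡ 139^2 = 19321 ≡ 1251
sig^8 ≡ 1251^2 = 1565001 ≡ 139
11 = 8 + 2 + 1, so sig^11 ≡ 139·139·1251 ≡ 139 (mod 1807)
sig^11 mod 1807 = 139 matches h.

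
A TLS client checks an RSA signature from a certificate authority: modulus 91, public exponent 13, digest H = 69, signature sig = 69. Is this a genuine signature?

sig^2 ≡ 69^2 = 4761 ≡ 29
sig^4 ≡ 29^2 = 841 ≡ 22
sig^8 ≡ 22^2 = 484 ≡ 29
13 = 8 + 4 + 1, so sig^13 ≡ 29·22·69 ≡ 69 (mod 91)
Since 69 equals the digest 69, verification succeeds.

genuine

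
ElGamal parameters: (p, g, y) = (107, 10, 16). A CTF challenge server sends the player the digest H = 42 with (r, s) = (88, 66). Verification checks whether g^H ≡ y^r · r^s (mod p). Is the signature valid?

invalid

Left side g^H mod p:
10^42 mod 107 = 4
Right side y^r · r^s mod p:
16^88 mod 107 = 9
88^66 mod 107 = 86
9·86 = 774 ≡ 25 (mod 107)
4 ≠ 25, so verification fails.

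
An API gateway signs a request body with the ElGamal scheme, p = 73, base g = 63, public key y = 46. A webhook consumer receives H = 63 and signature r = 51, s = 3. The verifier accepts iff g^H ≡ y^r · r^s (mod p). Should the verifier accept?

Left side g^H mod p:
63^2 = 3969 ≡ 27
63^4 ≡ 27^2 = 729 ≡ 72
63^8 ≡ 72^2 = 5184 ≡ 1
63^16 ≡ 1^2 = 1
63^32 ≡ 1^2 = 1
63 = 32 + 16 + 8 + 4 + 2 + 1, so 63^63 ≡ 1·1·1·72·27·63 ≡ 51 (mod 73)
Right side y^r · r^s mod p:
46^2 = 2116 ≡ 72
46^4 ≡ 72^2 = 5184 ≡ 1
46^8 ≡ 1^2 = 1
46^16 ≡ 1^2 = 1
46^32 ≡ 1^2 = 1
51 = 32 + 16 + 2 + 1, so 46^51 ≡ 1·1·72·46 ≡ 27 (mod 73)
51^2 = 2601 ≡ 46
3 = 2 + 1, so 51^3 ≡ 46·51 ≡ 10 (mod 73)
27·10 = 270 ≡ 51 (mod 73)
51 ≡ 51 (mod 73), so the signature is genuine.

accept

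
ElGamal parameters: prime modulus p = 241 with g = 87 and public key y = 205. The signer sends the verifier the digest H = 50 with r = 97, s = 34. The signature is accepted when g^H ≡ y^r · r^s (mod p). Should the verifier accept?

reject

Left side g^H mod p:
87^2 = 7569 ≡ 98
87^4 ≡ 98^2 = 9604 ≡ 205
87^8 ≡ 205^2 = 42025 ≡ 91
87^16 ≡ 91^2 = 8281 ≡ 87
87^32 ≡ 87^2 = 7569 ≡ 98
50 = 32 + 16 + 2, so 87^50 ≡ 98·87·98 ≡ 1 (mod 241)
Right side y^r · r^s mod p:
205^2 = 42025 ≡ 91
205^4 ≡ 91^2 = 8281 ≡ 87
205^8 ≡ 87^2 = 7569 ≡ 98
205^16 ≡ 98^2 = 9604 ≡ 205
205^32 ≡ 205^2 = 42025 ≡ 91
205^64 ≡ 91^2 = 8281 ≡ 87
97 = 64 + 32 + 1, so 205^97 ≡ 87·91·205 ≡ 91 (mod 241)
97^2 = 9409 ≡ 10
97^4 ≡ 10^2 = 100
97^8 ≡ 100^2 = 10000 ≡ 119
97^16 ≡ 119^2 = 14161 ≡ 183
97^32 ≡ 183^2 = 33489 ≡ 231
34 = 32 + 2, so 97^34 ≡ 231·10 ≡ 141 (mod 241)
91·141 = 12831 ≡ 58 (mod 241)
1 ≠ 58, so verification fails.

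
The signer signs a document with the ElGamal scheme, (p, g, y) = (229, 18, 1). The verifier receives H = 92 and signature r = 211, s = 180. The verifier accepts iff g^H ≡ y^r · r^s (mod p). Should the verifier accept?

Left side g^H mod p:
Squares mod 229: 18^1≡18, 18^2≡95, 18^4≡94, 18^8≡134, 18^16≡94, 18^32≡134, 18^64≡94
92 = 64 + 16 + 8 + 4, so 18^92 ≡ 94·94·134·94 ≡ 134 (mod 229)
Right side y^r · r^s mod p:
Squares mod 229: 1^1≡1, 1^2≡1, 1^4≡1, 1^8≡1, 1^16≡1, 1^32≡1, 1^64≡1, 1^128≡1
211 = 128 + 64 + 16 + 2 + 1, so 1^211 ≡ 1·1·1·1·1 ≡ 1 (mod 229)
Squares mod 229: 211^1≡211, 211^2≡95, 211^4≡94, 211^8≡134, 211^16≡94, 211^32≡134, 211^64≡94, 211^128≡134
180 = 128 + 32 + 16 + 4, so 211^180 ≡ 134·134·94·94 ≡ 1 (mod 229)
1·1 = 1 ≡ 1 (mod 229)
134 ≠ 1, so verification fails.

reject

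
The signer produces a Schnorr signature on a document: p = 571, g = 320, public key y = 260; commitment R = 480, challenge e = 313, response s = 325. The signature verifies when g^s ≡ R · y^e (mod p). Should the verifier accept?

accept

g^s mod p:
320^2 = 102400 ≡ 191
320^4 ≡ 191^2 = 36481 ≡ 508
320^8 ≡ 508^2 = 258064 ≡ 543
320^16 ≡ 543^2 = 294849 ≡ 213
320^32 ≡ 213^2 = 45369 ≡ 260
320^64 ≡ 260^2 = 67600 ≡ 222
320^128 ≡ 222^2 = 49284 ≡ 178
320^256 ≡ 178^2 = 31684 ≡ 279
325 = 256 + 64 + 4 + 1, so 320^325 ≡ 279·222·508·320 ≡ 143 (mod 571)
R · y^e mod p:
260^2 = 67600 ≡ 222
260^4 ≡ 222^2 = 49284 ≡ 178
260^8 ≡ 178^2 = 31684 ≡ 279
260^16 ≡ 279^2 = 77841 ≡ 185
260^32 ≡ 185^2 = 34225 ≡ 536
260^64 ≡ 536^2 = 287296 ≡ 83
260^128 ≡ 83^2 = 6889 ≡ 37
260^256 ≡ 37^2 = 1369 ≡ 227
313 = 256 + 32 + 16 + 8 + 1, so 260^313 ≡ 227·536·185·279·260 ≡ 80 (mod 571)
480·80 = 38400 ≡ 143 (mod 571)
143 ≡ 143 (mod 571); signature holds.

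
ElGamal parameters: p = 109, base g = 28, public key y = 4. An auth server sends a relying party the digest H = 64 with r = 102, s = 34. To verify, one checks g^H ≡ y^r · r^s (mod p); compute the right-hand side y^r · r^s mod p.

4^2 = 16
4^4 ≡ 16^2 = 256 ≡ 38
4^8 ≡ 38^2 = 1444 ≡ 27
4^16 ≡ 27^2 = 729 ≡ 75
4^32 ≡ 75^2 = 5625 ≡ 66
4^64 ≡ 66^2 = 4356 ≡ 105
102 = 64 + 32 + 4 + 2, so 4^102 ≡ 105·66·38·16 ≡ 45 (mod 109)
102^2 = 10404 ≡ 49
102^4 ≡ 49^2 = 2401 ≡ 3
102^8 ≡ 3^2 = 9
102^16 ≡ 9^2 = 81
102^32 ≡ 81^2 = 6561 ≡ 21
34 = 32 + 2, so 102^34 ≡ 21·49 ≡ 48 (mod 109)
y^r · r^s ≡ 45·48 = 2160 ≡ 89 (mod 109)

89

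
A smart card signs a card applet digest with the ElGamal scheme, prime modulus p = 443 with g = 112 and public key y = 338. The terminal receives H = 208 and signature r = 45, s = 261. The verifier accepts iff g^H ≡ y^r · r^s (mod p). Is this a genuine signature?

Left side g^H mod p:
112^2 = 12544 ≡ 140
112^4 ≡ 140^2 = 19600 ≡ 108
112^8 ≡ 108^2 = 11664 ≡ 146
112^16 ≡ 146^2 = 21316 ≡ 52
112^32 ≡ 52^2 = 2704 ≡ 46
112^64 ≡ 46^2 = 2116 ≡ 344
112^128 ≡ 344^2 = 118336 ≡ 55
208 = 128 + 64 + 16, so 112^208 ≡ 55·344·52 ≡ 380 (mod 443)
Right side y^r · r^s mod p:
338^2 = 114244 ≡ 393
338^4 ≡ 393^2 = 154449 ≡ 285
338^8 ≡ 285^2 = 81225 ≡ 156
338^16 ≡ 156^2 = 24336 ≡ 414
338^32 ≡ 414^2 = 171396 ≡ 398
45 = 32 + 8 + 4 + 1, so 338^45 ≡ 398·156·285·338 ≡ 242 (mod 443)
45^2 = 2025 ≡ 253
45^4 ≡ 253^2 = 64009 ≡ 217
45^8 ≡ 217^2 = 47089 ≡ 131
45^16 ≡ 131^2 = 17161 ≡ 327
45^32 ≡ 327^2 = 106929 ≡ 166
45^64 ≡ 166^2 = 27556 ≡ 90
45^128 ≡ 90^2 = 8100 ≡ 126
45^256 ≡ 126^2 = 15876 ≡ 371
261 = 256 + 4 + 1, so 45^261 ≡ 371·217·45 ≡ 404 (mod 443)
242·404 = 97768 ≡ 308 (mod 443)
380 ≠ 308, so verification fails.

forged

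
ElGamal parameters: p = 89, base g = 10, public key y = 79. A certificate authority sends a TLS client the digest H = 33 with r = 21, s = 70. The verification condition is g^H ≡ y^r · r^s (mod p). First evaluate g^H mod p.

34

Squares mod 89: 10^1≡10, 10^2≡11, 10^4≡32, 10^8≡45, 10^16≡67, 10^32≡39
33 = 32 + 1, so 10^33 ≡ 39·10 ≡ 34 (mod 89)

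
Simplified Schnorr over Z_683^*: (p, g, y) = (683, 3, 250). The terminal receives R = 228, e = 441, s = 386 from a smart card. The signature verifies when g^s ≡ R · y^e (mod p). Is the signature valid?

valid

g^s mod p:
Squares mod 683: 3^1≡3, 3^2≡9, 3^4≡81, 3^8≡414, 3^16≡646, 3^32≡3, 3^64≡9, 3^128≡81, 3^256≡414
386 = 256 + 128 + 2, so 3^386 ≡ 414·81·9 ≡ 603 (mod 683)
R · y^e mod p:
Squares mod 683: 250^1≡250, 250^2≡347, 250^4≡201, 250^8≡104, 250^16≡571, 250^32≡250, 250^64≡347, 250^128≡201, 250^256≡104
441 = 256 + 128 + 32 + 16 + 8 + 1, so 250^441 ≡ 104·201·250·571·104·250 ≡ 443 (mod 683)
228·443 = 101004 ≡ 603 (mod 683)
603 ≡ 603 (mod 683); signature holds.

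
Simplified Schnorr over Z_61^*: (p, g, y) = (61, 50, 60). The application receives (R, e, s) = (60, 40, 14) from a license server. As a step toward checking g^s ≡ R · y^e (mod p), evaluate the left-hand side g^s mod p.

50^2 = 2500 ≡ 60
50^4 ≡ 60^2 = 3600 ≡ 1
50^8 ≡ 1^2 = 1
14 = 8 + 4 + 2, so 50^14 ≡ 1·1·60 ≡ 60 (mod 61)

60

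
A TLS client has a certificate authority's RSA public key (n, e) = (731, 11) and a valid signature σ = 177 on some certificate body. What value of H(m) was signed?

Squares mod 731: σ^1≡177, σ^2≡627, σ^4≡582, σ^8≡271
11 = 8 + 2 + 1, so σ^11 ≡ 271·627·177 ≡ 507 (mod 731)

507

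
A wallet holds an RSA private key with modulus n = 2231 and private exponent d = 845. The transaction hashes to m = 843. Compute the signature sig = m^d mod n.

m^2 ≡ 843^2 = 710649 ≡ 1191
m^4 ≡ 1191^2 = 1418481 ≡ 1796
m^8 ≡ 1796^2 = 3225616 ≡ 1821
m^16 ≡ 1821^2 = 3316041 ≡ 775
m^32 ≡ 775^2 = 600625 ≡ 486
m^64 ≡ 486^2 = 236196 ≡ 1941
m^128 ≡ 1941^2 = 3767481 ≡ 1553
m^256 ≡ 1553^2 = 2411809 ≡ 98
m^512 ≡ 98^2 = 9604 ≡ 680
845 = 512 + 256 + 64 + 8 + 4 + 1, so m^845 ≡ 680·98·1941·1821·1796·843 ≡ 796 (mod 2231)

796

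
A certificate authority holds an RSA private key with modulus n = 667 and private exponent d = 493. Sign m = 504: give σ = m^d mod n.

Squares mod 667: m^1≡504, m^2≡556, m^4≡315, m^8≡509, m^16≡285, m^32≡518, m^64≡190, m^128≡82, m^256≡54
493 = 256 + 128 + 64 + 32 + 8 + 4 + 1, so m^493 ≡ 54·82·190·518·509·315·504 ≡ 293 (mod 667)

293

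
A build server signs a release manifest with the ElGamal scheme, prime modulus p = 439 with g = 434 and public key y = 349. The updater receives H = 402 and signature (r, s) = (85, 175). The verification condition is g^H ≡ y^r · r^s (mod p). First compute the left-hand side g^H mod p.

434^2 = 188356 ≡ 25
434^4 ≡ 25^2 = 625 ≡ 186
434^8 ≡ 186^2 = 34596 ≡ 354
434^16 ≡ 354^2 = 125316 ≡ 201
434^32 ≡ 201^2 = 40401 ≡ 13
434^64 ≡ 13^2 = 169
434^128 ≡ 169^2 = 28561 ≡ 26
434^256 ≡ 26^2 = 676 ≡ 237
402 = 256 + 128 + 16 + 2, so 434^402 ≡ 237·26·201·25 ≡ 63 (mod 439)

63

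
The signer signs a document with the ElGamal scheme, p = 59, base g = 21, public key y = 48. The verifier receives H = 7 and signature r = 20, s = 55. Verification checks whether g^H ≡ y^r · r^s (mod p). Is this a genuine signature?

Left side g^H mod p:
Squares mod 59: 21^1≡21, 21^2≡28, 21^4≡17
7 = 4 + 2 + 1, so 21^7 ≡ 17·28·21 ≡ 25 (mod 59)
Right side y^r · r^s mod p:
Squares mod 59: 48^1≡48, 48^2≡3, 48^4≡9, 48^8≡22, 48^16≡12
20 = 16 + 4, so 48^20 ≡ 12·9 ≡ 49 (mod 59)
Squares mod 59: 20^1≡20, 20^2≡46, 20^4≡51, 20^8≡5, 20^16≡25, 20^32≡35
55 = 32 + 16 + 4 + 2 + 1, so 20^55 ≡ 35·25·51·46·20 ≡ 27 (mod 59)
49·27 = 1323 ≡ 25 (mod 59)
25 ≡ 25 (mod 59), so the signature is genuine.

genuine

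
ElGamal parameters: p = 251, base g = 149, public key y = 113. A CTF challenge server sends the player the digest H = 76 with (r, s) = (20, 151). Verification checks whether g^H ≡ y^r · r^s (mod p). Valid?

Left side g^H mod p:
Squares mod 251: 149^1≡149, 149^2≡113, 149^4≡219, 149^8≡20, 149^16≡149, 149^32≡113, 149^64≡219
76 = 64 + 8 + 4, so 149^76 ≡ 219·20·219 ≡ 149 (mod 251)
Right side y^r · r^s mod p:
Squares mod 251: 113^1≡113, 113^2≡219, 113^4≡20, 113^8≡149, 113^16≡113
20 = 16 + 4, so 113^20 ≡ 113·20 ≡ 1 (mod 251)
Squares mod 251: 20^1≡20, 20^2≡149, 20^4≡113, 20^8≡219, 20^16≡20, 20^32≡149, 20^64≡113, 20^128≡219
151 = 128 + 16 + 4 + 2 + 1, so 20^151 ≡ 219·20·113·149·20 ≡ 20 (mod 251)
1·20 = 20 ≡ 20 (mod 251)
149 ≠ 20, so verification fails.

no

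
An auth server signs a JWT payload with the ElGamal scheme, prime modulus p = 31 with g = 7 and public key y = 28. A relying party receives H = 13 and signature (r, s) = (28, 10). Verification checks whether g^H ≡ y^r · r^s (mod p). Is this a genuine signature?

forged

Left side g^H mod p:
7^2 = 49 ≡ 18
7^4 ≡ 18^2 = 324 ≡ 14
7^8 ≡ 14^2 = 196 ≡ 10
13 = 8 + 4 + 1, so 7^13 ≡ 10·14·7 ≡ 19 (mod 31)
Right side y^r · r^s mod p:
28^2 = 784 ≡ 9
28^4 ≡ 9^2 = 81 ≡ 19
28^8 ≡ 19^2 = 361 ≡ 20
28^16 ≡ 20^2 = 400 ≡ 28
28 = 16 + 8 + 4, so 28^28 ≡ 28·20·19 ≡ 7 (mod 31)
28^2 = 784 ≡ 9
28^4 ≡ 9^2 = 81 ≡ 19
28^8 ≡ 19^2 = 361 ≡ 20
10 = 8 + 2, so 28^10 ≡ 20·9 ≡ 25 (mod 31)
7·25 = 175 ≡ 20 (mod 31)
19 ≠ 20, so verification fails.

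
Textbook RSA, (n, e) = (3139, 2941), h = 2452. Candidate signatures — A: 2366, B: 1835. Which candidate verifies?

A

Candidate A: Squares mod 3139: 2366^1≡2366, 2366^2≡1119, 2366^4≡2839, 2366^8≡2108, 2366^16≡1979, 2366^32≡2108, 2366^64≡1979, 2366^128≡2108, 2366^256≡1979, 2366^512≡2108, 2366^1024≡1979, 2366^2048≡2108; 2941 = 2048 + 512 + 256 + 64 + 32 + 16 + 8 + 4 + 1, so 2366^2941 ≡ 2108·2108·1979·1979·2108·1979·2108·2839·2366 ≡ 2452 (mod 3139)
  → matches h = 2452
Candidate B: Squares mod 3139: 1835^1≡1835, 1835^2≡2217, 1835^4≡2554, 1835^8≡74, 1835^16≡2337, 1835^32≡2848, 1835^64≡3067, 1835^128≡2045, 1835^256≡877, 1835^512≡74, 1835^1024≡2337, 1835^2048≡2848; 2941 = 2048 + 512 + 256 + 64 + 32 + 16 + 8 + 4 + 1, so 1835^2941 ≡ 2848·74·877·3067·2848·2337·74·2554·1835 ≡ 2910 (mod 3139)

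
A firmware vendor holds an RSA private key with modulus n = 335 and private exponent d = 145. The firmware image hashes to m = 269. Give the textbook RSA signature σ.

269

Squares mod 335: m^1≡269, m^2≡1, m^4≡1, m^8≡1, m^16≡1, m^32≡1, m^64≡1, m^128≡1
145 = 128 + 16 + 1, so m^145 ≡ 1·1·269 ≡ 269 (mod 335)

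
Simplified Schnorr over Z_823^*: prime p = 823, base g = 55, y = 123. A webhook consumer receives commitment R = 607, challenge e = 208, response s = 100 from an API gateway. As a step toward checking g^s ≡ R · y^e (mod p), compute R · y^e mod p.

613

123^208 mod 823 = 161
R · y^e ≡ 607·161 = 97727 ≡ 613 (mod 823)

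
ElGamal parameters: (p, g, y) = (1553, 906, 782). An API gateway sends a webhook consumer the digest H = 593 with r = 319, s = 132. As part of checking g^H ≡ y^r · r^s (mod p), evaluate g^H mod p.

1294

Squares mod 1553: 906^1≡906, 906^2≡852, 906^4≡653, 906^8≡887, 906^16≡951, 906^32≡555, 906^64≡531, 906^128≡868, 906^256≡219, 906^512≡1371
593 = 512 + 64 + 16 + 1, so 906^593 ≡ 1371·531·951·906 ≡ 1294 (mod 1553)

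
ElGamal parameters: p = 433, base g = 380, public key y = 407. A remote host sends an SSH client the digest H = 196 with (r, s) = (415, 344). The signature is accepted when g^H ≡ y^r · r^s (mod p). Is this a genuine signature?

genuine

Left side g^H mod p:
380^2 = 144400 ≡ 211
380^4 ≡ 211^2 = 44521 ≡ 355
380^8 ≡ 355^2 = 126025 ≡ 22
380^16 ≡ 22^2 = 484 ≡ 51
380^32 ≡ 51^2 = 2601 ≡ 3
380^64 ≡ 3^2 = 9
380^128 ≡ 9^2 = 81
196 = 128 + 64 + 4, so 380^196 ≡ 81·9·355 ≡ 294 (mod 433)
Right side y^r · r^s mod p:
407^2 = 165649 ≡ 243
407^4 ≡ 243^2 = 59049 ≡ 161
407^8 ≡ 161^2 = 25921 ≡ 374
407^16 ≡ 374^2 = 139876 ≡ 17
407^32 ≡ 17^2 = 289
407^64 ≡ 289^2 = 83521 ≡ 385
407^128 ≡ 385^2 = 148225 ≡ 139
407^256 ≡ 139^2 = 19321 ≡ 269
415 = 256 + 128 + 16 + 8 + 4 + 2 + 1, so 407^415 ≡ 269·139·17·374·161·243·407 ≡ 48 (mod 433)
415^2 = 172225 ≡ 324
415^4 ≡ 324^2 = 104976 ≡ 190
415^8 ≡ 190^2 = 36100 ≡ 161
415^16 ≡ 161^2 = 25921 ≡ 374
415^32 ≡ 374^2 = 139876 ≡ 17
415^64 ≡ 17^2 = 289
415^128 ≡ 289^2 = 83521 ≡ 385
415^256 ≡ 385^2 = 148225 ≡ 139
344 = 256 + 64 + 16 + 8, so 415^344 ≡ 139·289·374·161 ≡ 385 (mod 433)
48·385 = 18480 ≡ 294 (mod 433)
294 ≡ 294 (mod 433), so the signature is genuine.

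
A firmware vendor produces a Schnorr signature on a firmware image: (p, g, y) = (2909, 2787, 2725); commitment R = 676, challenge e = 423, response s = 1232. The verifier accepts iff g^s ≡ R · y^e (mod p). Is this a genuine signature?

g^s mod p:
2787^2 = 7767369 ≡ 339
2787^4 ≡ 339^2 = 114921 ≡ 1470
2787^8 ≡ 1470^2 = 2160900 ≡ 2422
2787^16 ≡ 2422^2 = 5866084 ≡ 1540
2787^32 ≡ 1540^2 = 2371600 ≡ 765
2787^64 ≡ 765^2 = 585225 ≡ 516
2787^128 ≡ 516^2 = 266256 ≡ 1537
2787^256 ≡ 1537^2 = 2362369 ≡ 261
2787^512 ≡ 261^2 = 68121 ≡ 1214
2787^1024 ≡ 1214^2 = 1473796 ≡ 1842
1232 = 1024 + 128 + 64 + 16, so 2787^1232 ≡ 1842·1537·516·1540 ≡ 2116 (mod 2909)
R · y^e mod p:
2725^2 = 7425625 ≡ 1857
2725^4 ≡ 1857^2 = 3448449 ≡ 1284
2725^8 ≡ 1284^2 = 1648656 ≡ 2162
2725^16 ≡ 2162^2 = 4674244 ≡ 2390
2725^32 ≡ 2390^2 = 5712100 ≡ 1733
2725^64 ≡ 1733^2 = 3003289 ≡ 1201
2725^128 ≡ 1201^2 = 1442401 ≡ 2446
2725^256 ≡ 2446^2 = 5982916 ≡ 2012
423 = 256 + 128 + 32 + 4 + 2 + 1, so 2725^423 ≡ 2012·2446·1733·1284·1857·2725 ≡ 2740 (mod 2909)
676·2740 = 1852240 ≡ 2116 (mod 2909)
2116 ≡ 2116 (mod 2909); signature holds.

genuine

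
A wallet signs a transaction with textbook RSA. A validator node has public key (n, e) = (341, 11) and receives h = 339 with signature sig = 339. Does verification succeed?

passes

sig^2 ≡ 339^2 = 114921 ≡ 4
sig^4 ≡ 4^2 = 16
sig^8 ≡ 16^2 = 256
11 = 8 + 2 + 1, so sig^11 ≡ 256·4·339 ≡ 339 (mod 341)
Since 339 equals the digest 339, verification succeeds.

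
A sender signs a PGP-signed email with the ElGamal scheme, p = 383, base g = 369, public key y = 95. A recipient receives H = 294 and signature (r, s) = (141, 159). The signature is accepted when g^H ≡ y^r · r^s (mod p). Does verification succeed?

passes

Left side g^H mod p:
369^2 = 136161 ≡ 196
369^4 ≡ 196^2 = 38416 ≡ 116
369^8 ≡ 116^2 = 13456 ≡ 51
369^16 ≡ 51^2 = 2601 ≡ 303
369^32 ≡ 303^2 = 91809 ≡ 272
369^64 ≡ 272^2 = 73984 ≡ 65
369^128 ≡ 65^2 = 4225 ≡ 12
369^256 ≡ 12^2 = 144
294 = 256 + 32 + 4 + 2, so 369^294 ≡ 144·272·116·196 ≡ 7 (mod 383)
Right side y^r · r^s mod p:
95^2 = 9025 ≡ 216
95^4 ≡ 216^2 = 46656 ≡ 313
95^8 ≡ 313^2 = 97969 ≡ 304
95^16 ≡ 304^2 = 92416 ≡ 113
95^32 ≡ 113^2 = 12769 ≡ 130
95^64 ≡ 130^2 = 16900 ≡ 48
95^128 ≡ 48^2 = 2304 ≡ 6
141 = 128 + 8 + 4 + 1, so 95^141 ≡ 6·304·313·95 ≡ 10 (mod 383)
141^2 = 19881 ≡ 348
141^4 ≡ 348^2 = 121104 ≡ 76
141^8 ≡ 76^2 = 5776 ≡ 31
141^16 ≡ 31^2 = 961 ≡ 195
141^32 ≡ 195^2 = 38025 ≡ 108
141^64 ≡ 108^2 = 11664 ≡ 174
141^128 ≡ 174^2 = 30276 ≡ 19
159 = 128 + 16 + 8 + 4 + 2 + 1, so 141^159 ≡ 19·195·31·76·348·141 ≡ 39 (mod 383)
10·39 = 390 ≡ 7 (mod 383)
7 ≡ 7 (mod 383), so the signature is genuine.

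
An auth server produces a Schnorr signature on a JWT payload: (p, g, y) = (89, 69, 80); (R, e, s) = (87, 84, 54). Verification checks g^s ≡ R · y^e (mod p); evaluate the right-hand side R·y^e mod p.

80^2 = 6400 ≡ 81
80^4 ≡ 81^2 = 6561 ≡ 64
80^8 ≡ 64^2 = 4096 ≡ 2
80^16 ≡ 2^2 = 4
80^32 ≡ 4^2 = 16
80^64 ≡ 16^2 = 256 ≡ 78
84 = 64 + 16 + 4, so 80^84 ≡ 78·4·64 ≡ 32 (mod 89)
R · y^e ≡ 87·32 = 2784 ≡ 25 (mod 89)

25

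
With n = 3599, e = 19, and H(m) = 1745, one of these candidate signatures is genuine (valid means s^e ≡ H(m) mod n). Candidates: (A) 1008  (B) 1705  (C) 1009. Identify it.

C

Candidate A: Squares mod 3599: 1008^1≡1008, 1008^2≡1146, 1008^4≡3280, 1008^8≡989, 1008^16≡2792; 19 = 16 + 2 + 1, so 1008^19 ≡ 2792·1146·1008 ≡ 3201 (mod 3599)
Candidate B: Squares mod 3599: 1705^1≡1705, 1705^2≡2632, 1705^4≡2948, 1705^8≡2718, 1705^16≡2376; 19 = 16 + 2 + 1, so 1705^19 ≡ 2376·2632·1705 ≡ 1972 (mod 3599)
Candidate C: Squares mod 3599: 1009^1≡1009, 1009^2≡3163, 1009^4≡2948, 1009^8≡2718, 1009^16≡2376; 19 = 16 + 2 + 1, so 1009^19 ≡ 2376·3163·1009 ≡ 1745 (mod 3599)
  → matches H(m) = 1745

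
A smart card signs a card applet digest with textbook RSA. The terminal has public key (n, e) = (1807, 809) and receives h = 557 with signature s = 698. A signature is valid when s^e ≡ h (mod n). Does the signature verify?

does not verify

s^2 ≡ 698^2 = 487204 ≡ 1121
s^4 ≡ 1121^2 = 1256641 ≡ 776
s^8 ≡ 776^2 = 602176 ≡ 445
s^16 ≡ 445^2 = 198025 ≡ 1062
s^32 ≡ 1062^2 = 1127844 ≡ 276
s^64 ≡ 276^2 = 76176 ≡ 282
s^128 ≡ 282^2 = 79524 ≡ 16
s^256 ≡ 16^2 = 256
s^512 ≡ 256^2 = 65536 ≡ 484
809 = 512 + 256 + 32 + 8 + 1, so s^809 ≡ 484·256·276·445·698 ≡ 1602 (mod 1807)
1602 ≠ 557, so verification fails.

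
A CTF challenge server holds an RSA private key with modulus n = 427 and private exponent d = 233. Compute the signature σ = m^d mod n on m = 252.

98

m^2 ≡ 252^2 = 63504 ≡ 308
m^4 ≡ 308^2 = 94864 ≡ 70
m^8 ≡ 70^2 = 4900 ≡ 203
m^16 ≡ 203^2 = 41209 ≡ 217
m^32 ≡ 217^2 = 47089 ≡ 119
m^64 ≡ 119^2 = 14161 ≡ 70
m^128 ≡ 70^2 = 4900 ≡ 203
233 = 128 + 64 + 32 + 8 + 1, so m^233 ≡ 203·70·119·203·252 ≡ 98 (mod 427)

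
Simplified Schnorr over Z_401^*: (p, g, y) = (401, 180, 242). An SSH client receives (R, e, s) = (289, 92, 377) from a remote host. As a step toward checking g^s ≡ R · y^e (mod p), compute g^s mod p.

180^2 = 32400 ≡ 320
180^4 ≡ 320^2 = 102400 ≡ 145
180^8 ≡ 145^2 = 21025 ≡ 173
180^16 ≡ 173^2 = 29929 ≡ 255
180^32 ≡ 255^2 = 65025 ≡ 63
180^64 ≡ 63^2 = 3969 ≡ 360
180^128 ≡ 360^2 = 129600 ≡ 77
180^256 ≡ 77^2 = 5929 ≡ 315
377 = 256 + 64 + 32 + 16 + 8 + 1, so 180^377 ≡ 315·360·63·255·173·180 ≡ 36 (mod 401)

36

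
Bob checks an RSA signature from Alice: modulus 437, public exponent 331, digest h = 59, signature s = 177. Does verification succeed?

s^331 mod 437 = 85
The recovered value 85 does not match the digest 59.

fails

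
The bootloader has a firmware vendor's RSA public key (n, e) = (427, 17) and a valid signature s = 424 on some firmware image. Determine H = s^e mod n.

Squares mod 427: s^1≡424, s^2≡9, s^4≡81, s^8≡156, s^16≡424
17 = 16 + 1, so s^17 ≡ 424·424 ≡ 9 (mod 427)

9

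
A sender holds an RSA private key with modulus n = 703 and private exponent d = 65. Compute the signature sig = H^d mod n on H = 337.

317

Squares mod 703: H^1≡337, H^2≡386, H^4≡663, H^8≡194, H^16≡377, H^32≡123, H^64≡366
65 = 64 + 1, so H^65 ≡ 366·337 ≡ 317 (mod 703)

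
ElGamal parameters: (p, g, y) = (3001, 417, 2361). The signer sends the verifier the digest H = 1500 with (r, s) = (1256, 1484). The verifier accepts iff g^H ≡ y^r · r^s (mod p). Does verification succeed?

Left side g^H mod p:
417^2 = 173889 ≡ 2832
417^4 ≡ 2832^2 = 8020224 ≡ 1552
417^8 ≡ 1552^2 = 2408704 ≡ 1902
417^16 ≡ 1902^2 = 3617604 ≡ 1399
417^32 ≡ 1399^2 = 1957201 ≡ 549
417^64 ≡ 549^2 = 301401 ≡ 1301
417^128 ≡ 1301^2 = 1692601 ≡ 37
417^256 ≡ 37^2 = 1369
417^512 ≡ 1369^2 = 1874161 ≡ 1537
417^1024 ≡ 1537^2 = 2362369 ≡ 582
1500 = 1024 + 256 + 128 + 64 + 16 + 8 + 4, so 417^1500 ≡ 582·1369·37·1301·1399·1902·1552 ≡ 3000 (mod 3001)
Right side y^r · r^s mod p:
2361^2 = 5574321 ≡ 1464
2361^4 ≡ 1464^2 = 2143296 ≡ 582
2361^8 ≡ 582^2 = 338724 ≡ 2612
2361^16 ≡ 2612^2 = 6822544 ≡ 1271
2361^32 ≡ 1271^2 = 1615441 ≡ 903
2361^64 ≡ 903^2 = 815409 ≡ 2138
2361^128 ≡ 2138^2 = 4571044 ≡ 521
2361^256 ≡ 521^2 = 271441 ≡ 1351
2361^512 ≡ 1351^2 = 1825201 ≡ 593
2361^1024 ≡ 593^2 = 351649 ≡ 532
1256 = 1024 + 128 + 64 + 32 + 8, so 2361^1256 ≡ 532·521·2138·903·2612 ≡ 1414 (mod 3001)
1256^2 = 1577536 ≡ 2011
1256^4 ≡ 2011^2 = 4044121 ≡ 1774
1256^8 ≡ 1774^2 = 3147076 ≡ 2028
1256^16 ≡ 2028^2 = 4112784 ≡ 1414
1256^32 ≡ 1414^2 = 1999396 ≡ 730
1256^64 ≡ 730^2 = 532900 ≡ 1723
1256^128 ≡ 1723^2 = 2968729 ≡ 740
1256^256 ≡ 740^2 = 547600 ≡ 1418
1256^512 ≡ 1418^2 = 2010724 ≡ 54
1256^1024 ≡ 54^2 = 2916
1484 = 1024 + 256 + 128 + 64 + 8 + 4, so 1256^1484 ≡ 2916·1418·740·1723·2028·1774 ≡ 1700 (mod 3001)
1414·1700 = 2403800 ≡ 3000 (mod 3001)
3000 ≡ 3000 (mod 3001), so the signature is genuine.

passes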